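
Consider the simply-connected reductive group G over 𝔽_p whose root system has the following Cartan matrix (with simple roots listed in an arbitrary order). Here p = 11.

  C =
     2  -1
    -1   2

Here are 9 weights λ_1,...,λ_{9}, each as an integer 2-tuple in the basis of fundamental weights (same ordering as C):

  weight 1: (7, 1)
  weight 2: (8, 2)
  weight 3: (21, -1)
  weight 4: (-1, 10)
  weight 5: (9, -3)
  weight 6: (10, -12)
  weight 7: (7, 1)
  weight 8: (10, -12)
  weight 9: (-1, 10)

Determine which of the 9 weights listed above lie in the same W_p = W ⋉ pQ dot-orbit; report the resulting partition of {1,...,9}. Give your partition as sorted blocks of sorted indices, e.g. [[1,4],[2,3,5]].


Cartan matrix: type A_2 (|W|=6); un-permuting the 2 rows.

W_11-reps of the 9 weights in Ā_11 (same 2-coord order as C):

  [1] (8, 2);  [2] (8, 2);  [3] (0, 11);  [4] (0, 11);  [5] (8, 2);  [6] (0, 11);  [7] (8, 2);  [8] (0, 11);  [9] (0, 11)

Partition of {1..9} into 2 W_11-dot-orbits:

[[1, 2, 5, 7], [3, 4, 6, 8, 9]]


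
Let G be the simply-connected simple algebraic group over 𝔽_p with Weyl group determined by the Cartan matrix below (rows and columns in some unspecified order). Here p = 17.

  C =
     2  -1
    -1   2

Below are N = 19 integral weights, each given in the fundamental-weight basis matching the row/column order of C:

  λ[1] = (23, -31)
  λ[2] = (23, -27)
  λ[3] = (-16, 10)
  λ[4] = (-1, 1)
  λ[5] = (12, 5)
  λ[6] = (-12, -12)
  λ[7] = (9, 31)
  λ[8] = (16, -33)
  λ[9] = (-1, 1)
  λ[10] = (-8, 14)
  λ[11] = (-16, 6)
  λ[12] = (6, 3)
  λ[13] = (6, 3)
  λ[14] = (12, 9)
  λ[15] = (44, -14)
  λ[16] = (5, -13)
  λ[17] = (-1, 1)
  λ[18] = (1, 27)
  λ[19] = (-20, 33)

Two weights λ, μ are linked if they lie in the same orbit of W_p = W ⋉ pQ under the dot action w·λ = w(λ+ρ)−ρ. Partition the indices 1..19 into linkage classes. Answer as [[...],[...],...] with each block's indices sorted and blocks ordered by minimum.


Cartan matrix: type A_2 (|W|=6); un-permuting the 2 rows.

Each λ_j+ρ reduced to Ā_17; 2-tuples below use C's row order:

  λ_1 → (7, 4)
  λ_2 → (7, 8)
  λ_3 → (11, 4)
  λ_4 → (0, 2)
  λ_5 → (11, 4)
  λ_6 → (6, 6)
  λ_7 → (7, 8)
  λ_8 → (0, 2)
  λ_9 → (0, 2)
  λ_10 → (7, 8)
  λ_11 → (7, 8)
  λ_12 → (7, 4)
  λ_13 → (7, 4)
  λ_14 → (7, 4)
  λ_15 → (11, 4)
  λ_16 → (6, 6)
  λ_17 → (0, 2)
  λ_18 → (11, 4)
  λ_19 → (0, 2)

Grouping the 19 weights by Ā_17-representative: 5 linkage classes.

[[1, 12, 13, 14], [2, 7, 10, 11], [3, 5, 15, 18], [4, 8, 9, 17, 19], [6, 16]]


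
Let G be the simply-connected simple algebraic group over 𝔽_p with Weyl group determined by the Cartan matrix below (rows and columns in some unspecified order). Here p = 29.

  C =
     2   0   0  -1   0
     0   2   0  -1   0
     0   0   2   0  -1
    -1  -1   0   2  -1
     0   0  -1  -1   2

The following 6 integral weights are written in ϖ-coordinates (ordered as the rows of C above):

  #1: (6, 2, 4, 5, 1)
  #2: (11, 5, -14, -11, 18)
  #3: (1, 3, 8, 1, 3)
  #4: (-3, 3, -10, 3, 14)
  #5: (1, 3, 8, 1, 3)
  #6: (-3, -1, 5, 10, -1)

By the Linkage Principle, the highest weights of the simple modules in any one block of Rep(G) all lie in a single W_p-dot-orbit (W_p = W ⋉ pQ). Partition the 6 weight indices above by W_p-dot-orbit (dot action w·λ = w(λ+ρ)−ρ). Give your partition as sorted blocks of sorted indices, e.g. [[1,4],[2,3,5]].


Root system D_5: the 5×5 matrix C matches after relabeling.

Alcove-folded reps (p=29, 6 weights, presented ϖ-order):

  [1] (7, 3, 5, 6, 0)
  [2] (2, 4, 9, 2, 4)
  [3] (2, 4, 9, 2, 4)
  [4] (2, 4, 9, 2, 4)
  [5] (2, 4, 9, 2, 4)
  [6] (2, 0, 6, 9, 0)

Partition of {1..6} into 3 W_29-dot-orbits:

[[1], [2, 3, 4, 5], [6]]


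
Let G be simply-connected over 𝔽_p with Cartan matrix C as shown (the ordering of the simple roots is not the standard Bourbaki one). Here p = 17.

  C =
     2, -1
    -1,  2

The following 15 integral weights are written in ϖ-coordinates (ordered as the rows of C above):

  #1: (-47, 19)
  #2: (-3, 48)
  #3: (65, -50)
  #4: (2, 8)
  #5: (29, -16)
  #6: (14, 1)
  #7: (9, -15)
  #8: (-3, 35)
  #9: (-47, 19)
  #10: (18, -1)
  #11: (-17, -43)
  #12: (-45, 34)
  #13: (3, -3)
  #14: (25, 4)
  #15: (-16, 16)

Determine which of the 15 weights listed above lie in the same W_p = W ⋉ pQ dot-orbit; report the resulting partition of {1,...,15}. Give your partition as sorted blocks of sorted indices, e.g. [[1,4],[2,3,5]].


Cartan matrix: type A_2 (|W|=6); un-permuting the 2 rows.

λ_j+ρ reflected into Ā_17 (⟨·,θ^∨⟩≤17); 2-tuples as given:

  [1] (3, 9) · [2] (2, 2) · [3] (15, 2) · [4] (3, 9) · [5] (2, 2) · [6] (15, 2) · [7] (4, 10) · [8] (15, 2) · [9] (3, 9) · [10] (15, 2) · [11] (9, 7) · [12] (9, 7) · [13] (2, 2) · [14] (3, 9) · [15] (15, 2)

Partition of {1..15} into 5 W_17-dot-orbits:

[[1, 4, 9, 14], [2, 5, 13], [3, 6, 8, 10, 15], [7], [11, 12]]


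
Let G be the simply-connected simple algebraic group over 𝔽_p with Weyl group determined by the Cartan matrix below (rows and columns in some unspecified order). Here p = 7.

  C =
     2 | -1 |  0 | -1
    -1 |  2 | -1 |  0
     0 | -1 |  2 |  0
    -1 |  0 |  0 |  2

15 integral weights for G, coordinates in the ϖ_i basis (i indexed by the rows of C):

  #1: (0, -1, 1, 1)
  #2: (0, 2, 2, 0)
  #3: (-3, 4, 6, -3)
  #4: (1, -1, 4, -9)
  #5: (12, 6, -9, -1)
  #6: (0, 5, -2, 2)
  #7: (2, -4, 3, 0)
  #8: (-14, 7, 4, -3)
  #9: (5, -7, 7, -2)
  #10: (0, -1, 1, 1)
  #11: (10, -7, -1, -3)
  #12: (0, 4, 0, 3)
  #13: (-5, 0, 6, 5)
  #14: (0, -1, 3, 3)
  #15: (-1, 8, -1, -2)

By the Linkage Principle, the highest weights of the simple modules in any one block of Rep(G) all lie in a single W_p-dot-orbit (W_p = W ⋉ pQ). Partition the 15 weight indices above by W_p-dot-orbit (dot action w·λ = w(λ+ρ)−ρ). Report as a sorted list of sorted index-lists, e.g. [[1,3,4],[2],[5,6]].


Root system A_4: the 4×4 matrix C matches after relabeling.

Alcove-folded reps (p=7, 15 weights, presented ϖ-order):

  [1] (1, 0, 2, 2)
  [2] (1, 3, 2, 0)
  [3] (1, 0, 2, 2)
  [4] (0, 5, 0, 1)
  [5] (0, 5, 1, 1)
  [6] (1, 3, 2, 0)
  [7] (0, 3, 1, 1)
  [8] (0, 5, 0, 1)
  [9] (0, 5, 1, 1)
  [10] (1, 0, 2, 2)
  [11] (1, 0, 2, 2)
  [12] (1, 2, 3, 0)
  [13] (0, 3, 1, 1)
  [14] (1, 0, 2, 2)
  [15] (0, 5, 0, 1)

The 15 indices split into 6 linkage classes (same alcove rep ⇔ same W_7-dot-orbit):

[[1, 3, 10, 11, 14], [2, 6], [4, 8, 15], [5, 9], [7, 13], [12]]


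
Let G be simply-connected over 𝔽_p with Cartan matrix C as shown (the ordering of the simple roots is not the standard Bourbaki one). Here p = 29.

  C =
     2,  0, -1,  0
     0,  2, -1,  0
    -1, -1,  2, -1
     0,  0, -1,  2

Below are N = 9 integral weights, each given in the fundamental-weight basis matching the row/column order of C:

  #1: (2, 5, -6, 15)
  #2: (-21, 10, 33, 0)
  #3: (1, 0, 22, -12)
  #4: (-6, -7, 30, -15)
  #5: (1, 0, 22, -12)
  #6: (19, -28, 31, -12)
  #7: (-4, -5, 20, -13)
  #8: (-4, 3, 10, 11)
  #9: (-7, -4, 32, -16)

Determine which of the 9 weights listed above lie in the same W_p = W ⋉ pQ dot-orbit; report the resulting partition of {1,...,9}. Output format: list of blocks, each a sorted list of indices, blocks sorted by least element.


Cartan matrix: type D_4 (|W|=192); un-permuting the 4 rows.

λ_j+ρ reflected into Ā_29 (⟨·,θ^∨⟩≤29); 4-tuples as given:

    λ_1 → (2, 1, 3, 11)
    λ_2 → (2, 1, 3, 11)
    λ_3 → (2, 1, 3, 11)
    λ_4 → (3, 4, 2, 12)
    λ_5 → (2, 1, 3, 11)
    λ_6 → (3, 4, 2, 12)
    λ_7 → (3, 4, 2, 12)
    λ_8 → (3, 4, 2, 12)
    λ_9 → (2, 1, 3, 11)

2 distinct reps among the 9 weights ⇒ 2 W_29-linkage classes:

[[1, 2, 3, 5, 9], [4, 6, 7, 8]]


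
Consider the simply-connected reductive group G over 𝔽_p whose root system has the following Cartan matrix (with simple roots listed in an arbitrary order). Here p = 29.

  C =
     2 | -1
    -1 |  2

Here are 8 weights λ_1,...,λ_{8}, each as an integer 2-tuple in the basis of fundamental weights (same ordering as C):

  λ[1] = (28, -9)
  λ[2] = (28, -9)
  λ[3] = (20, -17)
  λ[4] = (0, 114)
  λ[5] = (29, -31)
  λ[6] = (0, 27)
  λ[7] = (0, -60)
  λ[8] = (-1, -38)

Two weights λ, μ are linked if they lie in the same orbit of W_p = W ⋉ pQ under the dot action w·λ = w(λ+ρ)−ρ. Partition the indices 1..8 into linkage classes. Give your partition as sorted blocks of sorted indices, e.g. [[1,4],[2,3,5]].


C ↔ A_2 under row/col permutation; |W(A_2)| = 6.

λ_j+ρ reflected into Ā_29 (⟨·,θ^∨⟩≤29); 2-tuples as given:

  λ_1+ρ ↦ (21, 8);  λ_2+ρ ↦ (21, 8);  λ_3+ρ ↦ (5, 16);  λ_4+ρ ↦ (1, 28);  λ_5+ρ ↦ (1, 28);  λ_6+ρ ↦ (1, 28);  λ_7+ρ ↦ (1, 28);  λ_8+ρ ↦ (21, 8)

Grouping the 8 weights by Ā_29-representative: 3 linkage classes.

[[1, 2, 8], [3], [4, 5, 6, 7]]


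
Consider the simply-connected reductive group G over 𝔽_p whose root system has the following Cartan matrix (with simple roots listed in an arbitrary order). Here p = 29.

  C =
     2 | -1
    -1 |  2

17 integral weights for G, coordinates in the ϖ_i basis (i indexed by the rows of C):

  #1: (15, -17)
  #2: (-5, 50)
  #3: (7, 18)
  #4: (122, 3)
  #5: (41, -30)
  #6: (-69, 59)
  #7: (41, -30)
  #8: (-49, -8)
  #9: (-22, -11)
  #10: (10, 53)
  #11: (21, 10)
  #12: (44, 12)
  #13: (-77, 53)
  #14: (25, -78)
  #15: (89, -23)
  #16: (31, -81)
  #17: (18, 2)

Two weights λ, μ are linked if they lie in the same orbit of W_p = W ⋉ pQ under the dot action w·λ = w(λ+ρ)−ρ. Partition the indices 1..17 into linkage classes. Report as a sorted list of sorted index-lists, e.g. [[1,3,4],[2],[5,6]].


Type A_2, rank 2, |W|=6; reorder rows/cols to standard.

Each λ_j+ρ reduced to Ā_29; 2-tuples below use C's row order:

  [1] (0, 16)
  [2] (18, 7)
  [3] (8, 19)
  [4] (18, 7)
  [5] (0, 16)
  [6] (8, 19)
  [7] (0, 16)
  [8] (19, 3)
  [9] (8, 19)
  [10] (18, 7)
  [11] (18, 7)
  [12] (0, 16)
  [13] (18, 7)
  [14] (19, 3)
  [15] (19, 3)
  [16] (19, 3)
  [17] (19, 3)

Grouping the 17 weights by Ā_29-representative: 4 linkage classes.

[[1, 5, 7, 12], [2, 4, 10, 11, 13], [3, 6, 9], [8, 14, 15, 16, 17]]


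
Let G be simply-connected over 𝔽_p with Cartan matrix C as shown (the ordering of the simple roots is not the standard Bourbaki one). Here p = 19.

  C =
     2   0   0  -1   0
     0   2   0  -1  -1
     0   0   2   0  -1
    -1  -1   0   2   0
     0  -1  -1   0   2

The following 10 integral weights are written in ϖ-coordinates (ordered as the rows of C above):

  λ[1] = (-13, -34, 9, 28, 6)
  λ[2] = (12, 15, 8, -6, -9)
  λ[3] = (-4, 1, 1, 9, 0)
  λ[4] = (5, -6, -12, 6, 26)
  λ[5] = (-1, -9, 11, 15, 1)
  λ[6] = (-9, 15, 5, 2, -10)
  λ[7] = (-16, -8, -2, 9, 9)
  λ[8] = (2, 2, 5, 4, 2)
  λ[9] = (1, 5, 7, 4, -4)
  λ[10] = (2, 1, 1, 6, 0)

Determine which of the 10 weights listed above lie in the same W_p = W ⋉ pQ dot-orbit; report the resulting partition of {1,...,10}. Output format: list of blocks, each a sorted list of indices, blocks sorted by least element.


C ↔ A_5 under row/col permutation; |W(A_5)| = 720.

Alcove-folded reps (p=19, 10 weights, presented ϖ-order):

  λ_1 → (3, 2, 2, 7, 1);  λ_2 → (2, 3, 5, 5, 3);  λ_3 → (3, 2, 2, 7, 1);  λ_4 → (2, 3, 5, 5, 3);  λ_5 → (3, 2, 3, 5, 6);  λ_6 → (3, 2, 3, 5, 6);  λ_7 → (3, 2, 2, 7, 1);  λ_8 → (2, 3, 5, 5, 3);  λ_9 → (2, 3, 5, 5, 3);  λ_10 → (3, 2, 2, 7, 1)

These 10 weights hit 3 W_19-dot-orbits; sizes (4, 4, 2):

[[1, 3, 7, 10], [2, 4, 8, 9], [5, 6]]


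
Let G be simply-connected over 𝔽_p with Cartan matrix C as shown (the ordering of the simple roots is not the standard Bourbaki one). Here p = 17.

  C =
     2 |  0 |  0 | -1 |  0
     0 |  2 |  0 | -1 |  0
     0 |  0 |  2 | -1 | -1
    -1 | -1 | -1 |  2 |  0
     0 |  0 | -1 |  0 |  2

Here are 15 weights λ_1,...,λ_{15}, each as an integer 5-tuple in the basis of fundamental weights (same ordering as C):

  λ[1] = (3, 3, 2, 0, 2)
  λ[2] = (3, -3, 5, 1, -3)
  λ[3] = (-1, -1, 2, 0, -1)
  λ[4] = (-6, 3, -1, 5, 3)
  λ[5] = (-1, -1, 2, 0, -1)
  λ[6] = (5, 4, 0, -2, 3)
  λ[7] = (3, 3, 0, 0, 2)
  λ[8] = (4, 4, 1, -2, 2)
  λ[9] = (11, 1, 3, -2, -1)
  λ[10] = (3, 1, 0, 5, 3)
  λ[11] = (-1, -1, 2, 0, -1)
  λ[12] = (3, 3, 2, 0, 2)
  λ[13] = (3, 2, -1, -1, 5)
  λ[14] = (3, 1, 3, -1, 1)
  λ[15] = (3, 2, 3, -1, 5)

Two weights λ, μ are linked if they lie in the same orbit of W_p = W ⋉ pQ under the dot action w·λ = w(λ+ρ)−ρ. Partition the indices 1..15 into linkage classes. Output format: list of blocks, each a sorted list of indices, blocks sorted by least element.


D_5 Cartan matrix, 5 simple roots permuted; ρ=(1,1,1,1,1).

Ā_17 reps of the 15 weights (D_5, coords as presented):

    λ_1 → (4, 4, 1, 1, 3)
    λ_2 → (4, 2, 4, 0, 2)
    λ_3 → (0, 0, 3, 1, 0)
    λ_4 → (5, 4, 0, 1, 4)
    λ_5 → (0, 0, 3, 1, 0)
    λ_6 → (5, 4, 0, 1, 4)
    λ_7 → (4, 4, 1, 1, 3)
    λ_8 → (4, 4, 1, 1, 3)
    λ_9 → (11, 1, 0, 1, 0)
    λ_10 → (4, 2, 4, 0, 2)
    λ_11 → (0, 0, 3, 1, 0)
    λ_12 → (4, 4, 1, 1, 3)
    λ_13 → (4, 3, 0, 0, 6)
    λ_14 → (4, 2, 4, 0, 2)
    λ_15 → (4, 3, 0, 0, 6)

Partition of {1..15} into 6 W_17-dot-orbits:

[[1, 7, 8, 12], [2, 10, 14], [3, 5, 11], [4, 6], [9], [13, 15]]


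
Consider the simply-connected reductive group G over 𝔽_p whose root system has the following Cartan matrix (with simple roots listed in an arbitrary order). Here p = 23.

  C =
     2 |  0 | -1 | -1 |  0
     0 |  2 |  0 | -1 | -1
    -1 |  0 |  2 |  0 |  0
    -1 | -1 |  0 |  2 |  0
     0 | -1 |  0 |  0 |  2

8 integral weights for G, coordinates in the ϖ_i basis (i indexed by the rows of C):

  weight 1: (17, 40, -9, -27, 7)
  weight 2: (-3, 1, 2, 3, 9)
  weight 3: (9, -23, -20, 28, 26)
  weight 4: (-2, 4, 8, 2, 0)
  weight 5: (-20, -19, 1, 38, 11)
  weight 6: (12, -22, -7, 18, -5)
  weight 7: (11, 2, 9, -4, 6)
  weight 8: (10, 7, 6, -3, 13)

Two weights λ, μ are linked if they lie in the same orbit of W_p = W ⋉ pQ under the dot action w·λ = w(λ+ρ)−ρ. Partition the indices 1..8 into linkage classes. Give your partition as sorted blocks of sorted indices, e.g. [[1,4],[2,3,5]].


Type A_5, rank 5, |W|=720; reorder rows/cols to standard.

Ā_23 reps of the 8 weights (A_5, coords as presented):

    λ_1+ρ ↦ (5, 0, 2, 3, 5)
    λ_2+ρ ↦ (2, 2, 1, 2, 10)
    λ_3+ρ ↦ (2, 2, 1, 2, 10)
    λ_4+ρ ↦ (1, 5, 8, 2, 1)
    λ_5+ρ ↦ (2, 2, 1, 2, 10)
    λ_6+ρ ↦ (2, 2, 1, 2, 10)
    λ_7+ρ ↦ (9, 0, 4, 3, 1)
    λ_8+ρ ↦ (1, 5, 8, 2, 1)

Partition of {1..8} into 4 W_23-dot-orbits:

[[1], [2, 3, 5, 6], [4, 8], [7]]


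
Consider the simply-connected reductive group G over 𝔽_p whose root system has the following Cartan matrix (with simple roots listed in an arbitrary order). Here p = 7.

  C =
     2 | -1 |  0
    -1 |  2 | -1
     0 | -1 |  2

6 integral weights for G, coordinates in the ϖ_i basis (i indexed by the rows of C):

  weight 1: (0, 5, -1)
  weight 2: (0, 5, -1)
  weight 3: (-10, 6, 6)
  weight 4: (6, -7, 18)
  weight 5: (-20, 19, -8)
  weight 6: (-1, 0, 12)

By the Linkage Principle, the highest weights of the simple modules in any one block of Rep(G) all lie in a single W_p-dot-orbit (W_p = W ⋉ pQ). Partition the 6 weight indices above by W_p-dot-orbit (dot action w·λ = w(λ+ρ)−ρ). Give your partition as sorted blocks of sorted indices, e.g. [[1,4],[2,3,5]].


Type A_3, rank 3, |W|=24; reorder rows/cols to standard.

Each λ_j+ρ reduced to Ā_7; 3-tuples below use C's row order:

    λ_1 → (1, 6, 0)
    λ_2 → (1, 6, 0)
    λ_3 → (0, 0, 2)
    λ_4 → (1, 0, 1)
    λ_5 → (1, 0, 1)
    λ_6 → (1, 6, 0)

3 distinct reps among the 6 weights ⇒ 3 W_7-linkage classes:

[[1, 2, 6], [3], [4, 5]]


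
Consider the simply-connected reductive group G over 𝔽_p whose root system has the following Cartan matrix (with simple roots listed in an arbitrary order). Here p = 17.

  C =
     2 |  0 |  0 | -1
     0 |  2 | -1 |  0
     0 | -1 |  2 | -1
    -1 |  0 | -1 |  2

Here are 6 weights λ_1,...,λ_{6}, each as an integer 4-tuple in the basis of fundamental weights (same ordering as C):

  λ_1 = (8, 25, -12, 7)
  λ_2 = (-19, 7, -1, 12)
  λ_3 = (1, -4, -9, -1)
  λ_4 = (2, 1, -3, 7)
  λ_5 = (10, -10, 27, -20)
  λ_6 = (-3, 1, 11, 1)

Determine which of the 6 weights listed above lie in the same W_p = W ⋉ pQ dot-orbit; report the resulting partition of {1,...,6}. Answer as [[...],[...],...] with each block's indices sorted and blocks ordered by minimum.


Type A_4, rank 4, |W|=120; reorder rows/cols to standard.

W_17-reps of the 6 weights in Ā_17 (same 4-coord order as C):

  [1] (3, 0, 2, 6)
  [2] (9, 1, 4, 0)
  [3] (3, 0, 2, 6)
  [4] (3, 0, 2, 6)
  [5] (3, 0, 2, 6)
  [6] (2, 2, 12, 0)

Linkage partition of the 6 weights (3 classes, p=17):

[[1, 3, 4, 5], [2], [6]]


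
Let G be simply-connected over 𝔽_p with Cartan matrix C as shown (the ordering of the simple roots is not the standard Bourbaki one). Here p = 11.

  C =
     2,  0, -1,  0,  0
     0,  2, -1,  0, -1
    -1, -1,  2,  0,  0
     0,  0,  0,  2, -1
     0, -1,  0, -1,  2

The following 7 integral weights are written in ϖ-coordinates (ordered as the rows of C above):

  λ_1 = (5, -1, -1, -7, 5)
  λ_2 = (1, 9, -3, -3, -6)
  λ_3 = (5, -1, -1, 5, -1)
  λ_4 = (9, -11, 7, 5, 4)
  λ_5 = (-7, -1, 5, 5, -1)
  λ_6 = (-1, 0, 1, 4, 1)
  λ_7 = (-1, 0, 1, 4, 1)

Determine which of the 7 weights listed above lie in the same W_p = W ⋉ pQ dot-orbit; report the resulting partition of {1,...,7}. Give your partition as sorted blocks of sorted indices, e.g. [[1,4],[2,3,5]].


Root system A_5: the 5×5 matrix C matches after relabeling.

Folding the 7 weights λ_j+ρ into Ā_11 (reps in the given 5-coord order):

    λ_1 → (5, 0, 0, 5, 0)
    λ_2 → (0, 1, 2, 5, 2)
    λ_3 → (5, 0, 0, 5, 0)
    λ_4 → (0, 1, 2, 5, 2)
    λ_5 → (5, 0, 0, 5, 0)
    λ_6 → (0, 1, 2, 5, 2)
    λ_7 → (0, 1, 2, 5, 2)

Partition of {1..7} into 2 W_11-dot-orbits:

[[1, 3, 5], [2, 4, 6, 7]]


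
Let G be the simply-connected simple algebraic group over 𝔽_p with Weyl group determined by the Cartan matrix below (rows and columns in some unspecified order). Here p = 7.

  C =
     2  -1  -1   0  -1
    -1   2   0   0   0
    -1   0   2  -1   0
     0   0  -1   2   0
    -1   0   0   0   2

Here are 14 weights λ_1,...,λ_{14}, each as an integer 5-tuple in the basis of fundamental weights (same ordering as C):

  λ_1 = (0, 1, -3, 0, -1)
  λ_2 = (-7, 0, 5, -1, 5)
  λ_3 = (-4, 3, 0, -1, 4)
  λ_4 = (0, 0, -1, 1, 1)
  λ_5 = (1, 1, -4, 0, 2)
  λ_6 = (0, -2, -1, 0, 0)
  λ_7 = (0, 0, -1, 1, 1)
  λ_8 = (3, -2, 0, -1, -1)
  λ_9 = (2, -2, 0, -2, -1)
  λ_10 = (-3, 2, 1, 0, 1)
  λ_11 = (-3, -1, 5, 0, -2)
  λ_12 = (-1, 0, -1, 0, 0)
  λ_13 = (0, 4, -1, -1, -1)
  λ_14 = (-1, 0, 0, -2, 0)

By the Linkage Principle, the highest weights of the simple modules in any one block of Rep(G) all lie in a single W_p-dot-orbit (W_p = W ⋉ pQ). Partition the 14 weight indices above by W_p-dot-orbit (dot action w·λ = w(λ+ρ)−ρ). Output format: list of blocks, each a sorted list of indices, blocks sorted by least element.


Type D_5, rank 5, |W|=1920; reorder rows/cols to standard.

Alcove-folded reps (p=7, 14 weights, presented ϖ-order):

  [1] (0, 1, 0, 1, 1);  [2] (1, 5, 0, 0, 0);  [3] (1, 1, 0, 2, 2);  [4] (1, 1, 0, 2, 2);  [5] (1, 1, 0, 2, 2);  [6] (0, 1, 0, 1, 1);  [7] (1, 1, 0, 2, 2);  [8] (2, 1, 0, 1, 0);  [9] (2, 1, 0, 1, 0);  [10] (2, 1, 0, 1, 0);  [11] (2, 1, 0, 1, 0);  [12] (0, 1, 0, 1, 1);  [13] (1, 5, 0, 0, 0);  [14] (0, 1, 0, 1, 1)

The 14 indices split into 4 linkage classes (same alcove rep ⇔ same W_7-dot-orbit):

[[1, 6, 12, 14], [2, 13], [3, 4, 5, 7], [8, 9, 10, 11]]


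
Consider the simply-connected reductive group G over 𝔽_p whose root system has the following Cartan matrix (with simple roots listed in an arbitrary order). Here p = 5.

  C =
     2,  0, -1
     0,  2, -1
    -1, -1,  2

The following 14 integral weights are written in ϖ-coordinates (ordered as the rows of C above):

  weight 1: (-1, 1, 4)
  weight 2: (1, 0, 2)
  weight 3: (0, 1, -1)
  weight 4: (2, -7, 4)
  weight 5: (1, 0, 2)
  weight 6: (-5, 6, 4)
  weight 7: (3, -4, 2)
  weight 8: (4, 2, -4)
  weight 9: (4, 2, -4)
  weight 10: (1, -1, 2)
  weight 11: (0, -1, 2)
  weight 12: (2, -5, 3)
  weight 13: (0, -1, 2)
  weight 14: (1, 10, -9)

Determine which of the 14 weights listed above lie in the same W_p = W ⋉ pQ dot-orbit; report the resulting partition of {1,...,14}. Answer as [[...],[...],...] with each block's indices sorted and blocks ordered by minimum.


C ↔ A_3 under row/col permutation; |W(A_3)| = 24.

Alcove-folded reps (p=5, 14 weights, presented ϖ-order):

  λ_1 → (2, 0, 3) · λ_2 → (1, 0, 3) · λ_3 → (1, 2, 0) · λ_4 → (1, 2, 0) · λ_5 → (1, 0, 3) · λ_6 → (1, 2, 0) · λ_7 → (2, 1, 0) · λ_8 → (2, 0, 3) · λ_9 → (2, 0, 3) · λ_10 → (2, 0, 3) · λ_11 → (1, 0, 3) · λ_12 → (1, 2, 0) · λ_13 → (1, 0, 3) · λ_14 → (1, 2, 0)

Grouping the 14 weights by Ā_5-representative: 4 linkage classes.

[[1, 8, 9, 10], [2, 5, 11, 13], [3, 4, 6, 12, 14], [7]]


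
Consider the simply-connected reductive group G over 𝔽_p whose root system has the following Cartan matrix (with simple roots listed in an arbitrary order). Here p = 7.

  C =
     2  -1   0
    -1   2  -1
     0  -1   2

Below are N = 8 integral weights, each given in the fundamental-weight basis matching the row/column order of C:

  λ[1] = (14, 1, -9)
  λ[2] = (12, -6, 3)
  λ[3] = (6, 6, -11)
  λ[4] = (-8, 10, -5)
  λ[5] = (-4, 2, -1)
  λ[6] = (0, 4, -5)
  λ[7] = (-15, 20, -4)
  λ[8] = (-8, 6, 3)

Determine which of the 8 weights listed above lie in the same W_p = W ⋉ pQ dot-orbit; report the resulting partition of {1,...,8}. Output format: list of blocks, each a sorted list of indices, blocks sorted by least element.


Cartan matrix: type A_3 (|W|=24); un-permuting the 3 rows.

Alcove-folded reps (p=7, 8 weights, presented ϖ-order):

  [1] (1, 1, 4);  [2] (1, 1, 4);  [3] (3, 0, 0);  [4] (3, 0, 0);  [5] (3, 0, 0);  [6] (1, 1, 4);  [7] (3, 0, 0);  [8] (3, 0, 0)

The 8 indices split into 2 linkage classes (same alcove rep ⇔ same W_7-dot-orbit):

[[1, 2, 6], [3, 4, 5, 7, 8]]


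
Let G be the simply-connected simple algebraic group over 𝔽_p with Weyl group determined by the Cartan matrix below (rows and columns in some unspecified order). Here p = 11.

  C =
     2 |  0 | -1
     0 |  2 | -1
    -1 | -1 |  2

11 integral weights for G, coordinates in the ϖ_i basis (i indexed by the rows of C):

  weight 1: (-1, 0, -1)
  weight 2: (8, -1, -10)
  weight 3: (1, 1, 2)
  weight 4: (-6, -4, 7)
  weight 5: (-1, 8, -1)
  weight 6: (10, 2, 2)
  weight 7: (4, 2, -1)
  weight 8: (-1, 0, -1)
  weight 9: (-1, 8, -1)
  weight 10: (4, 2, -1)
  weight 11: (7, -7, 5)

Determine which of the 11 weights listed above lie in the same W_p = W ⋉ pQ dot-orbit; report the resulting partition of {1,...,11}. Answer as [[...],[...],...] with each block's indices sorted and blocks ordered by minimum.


Type A_3, rank 3, |W|=24; reorder rows/cols to standard.

Alcove-folded reps (p=11, 11 weights, presented ϖ-order):

  1: (0, 1, 0) · 2: (0, 9, 0) · 3: (2, 2, 3) · 4: (5, 3, 0) · 5: (0, 9, 0) · 6: (5, 3, 0) · 7: (5, 3, 0) · 8: (0, 1, 0) · 9: (0, 9, 0) · 10: (5, 3, 0) · 11: (5, 3, 0)

Grouping the 11 weights by Ā_11-representative: 4 linkage classes.

[[1, 8], [2, 5, 9], [3], [4, 6, 7, 10, 11]]


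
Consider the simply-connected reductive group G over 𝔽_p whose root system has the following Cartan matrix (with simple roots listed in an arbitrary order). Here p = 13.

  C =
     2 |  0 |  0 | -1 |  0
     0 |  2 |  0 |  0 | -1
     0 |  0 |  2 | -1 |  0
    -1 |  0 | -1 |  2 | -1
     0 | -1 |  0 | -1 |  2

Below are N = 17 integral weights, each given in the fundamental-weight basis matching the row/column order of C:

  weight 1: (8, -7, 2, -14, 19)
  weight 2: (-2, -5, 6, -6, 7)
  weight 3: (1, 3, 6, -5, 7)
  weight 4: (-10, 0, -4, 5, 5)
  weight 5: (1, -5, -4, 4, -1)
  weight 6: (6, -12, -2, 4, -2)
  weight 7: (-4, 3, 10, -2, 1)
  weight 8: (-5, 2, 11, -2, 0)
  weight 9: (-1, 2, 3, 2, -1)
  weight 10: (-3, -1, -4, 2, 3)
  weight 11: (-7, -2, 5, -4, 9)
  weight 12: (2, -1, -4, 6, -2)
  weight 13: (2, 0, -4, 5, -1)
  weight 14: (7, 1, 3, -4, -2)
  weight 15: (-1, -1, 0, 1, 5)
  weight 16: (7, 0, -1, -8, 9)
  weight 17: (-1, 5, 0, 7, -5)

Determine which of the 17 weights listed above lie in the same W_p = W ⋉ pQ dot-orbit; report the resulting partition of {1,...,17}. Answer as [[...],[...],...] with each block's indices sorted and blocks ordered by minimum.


Type D_5, rank 5, |W|=1920; reorder rows/cols to standard.

Each λ_j+ρ reduced to Ā_13; 5-tuples below use C's row order:

  λ_1 → (3, 1, 3, 3, 0) · λ_2 → (4, 2, 0, 1, 1) · λ_3 → (0, 0, 1, 2, 2) · λ_4 → (3, 1, 3, 3, 0) · λ_5 → (0, 0, 1, 2, 2) · λ_6 → (1, 1, 7, 0, 1) · λ_7 → (1, 1, 7, 0, 1) · λ_8 → (1, 1, 7, 0, 1) · λ_9 → (0, 3, 4, 3, 0) · λ_10 → (0, 0, 1, 2, 2) · λ_11 → (3, 1, 3, 3, 0) · λ_12 → (3, 1, 3, 3, 0) · λ_13 → (3, 1, 3, 3, 0) · λ_14 → (4, 2, 0, 1, 1) · λ_15 → (0, 0, 1, 2, 2) · λ_16 → (1, 1, 7, 0, 1) · λ_17 → (0, 0, 1, 2, 2)

Grouping the 17 weights by Ā_13-representative: 5 linkage classes.

[[1, 4, 11, 12, 13], [2, 14], [3, 5, 10, 15, 17], [6, 7, 8, 16], [9]]


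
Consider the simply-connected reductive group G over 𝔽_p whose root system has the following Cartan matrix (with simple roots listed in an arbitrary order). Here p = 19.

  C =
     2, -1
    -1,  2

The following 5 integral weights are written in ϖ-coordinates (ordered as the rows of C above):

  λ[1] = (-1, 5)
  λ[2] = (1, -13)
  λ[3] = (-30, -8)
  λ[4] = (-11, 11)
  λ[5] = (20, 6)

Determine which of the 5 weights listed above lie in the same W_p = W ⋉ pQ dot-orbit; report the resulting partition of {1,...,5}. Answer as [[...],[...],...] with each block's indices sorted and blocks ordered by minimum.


Cartan matrix: type A_2 (|W|=6); un-permuting the 2 rows.

Each λ_j+ρ reduced to Ā_19; 2-tuples below use C's row order:

  λ_1+ρ ↦ (0, 6);  λ_2+ρ ↦ (10, 2);  λ_3+ρ ↦ (10, 2);  λ_4+ρ ↦ (10, 2);  λ_5+ρ ↦ (10, 2)

Linkage partition of the 5 weights (2 classes, p=19):

[[1], [2, 3, 4, 5]]


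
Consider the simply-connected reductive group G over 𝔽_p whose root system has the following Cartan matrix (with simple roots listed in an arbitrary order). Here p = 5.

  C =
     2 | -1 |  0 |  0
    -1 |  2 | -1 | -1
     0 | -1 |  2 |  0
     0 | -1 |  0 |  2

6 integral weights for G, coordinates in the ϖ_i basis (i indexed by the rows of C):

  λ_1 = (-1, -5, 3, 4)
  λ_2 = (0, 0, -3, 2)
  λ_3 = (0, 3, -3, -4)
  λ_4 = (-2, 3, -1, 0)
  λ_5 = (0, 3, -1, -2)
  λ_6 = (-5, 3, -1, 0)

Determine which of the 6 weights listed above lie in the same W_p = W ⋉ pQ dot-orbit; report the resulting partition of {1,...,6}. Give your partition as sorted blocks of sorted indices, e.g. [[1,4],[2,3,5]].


Root system D_4: the 4×4 matrix C matches after relabeling.

Ā_5 reps of the 6 weights (D_4, coords as presented):

  1: (4, 0, 0, 1) · 2: (0, 1, 1, 2) · 3: (0, 1, 1, 2) · 4: (1, 0, 0, 1) · 5: (1, 0, 0, 1) · 6: (4, 0, 0, 1)

The 6 indices split into 3 linkage classes (same alcove rep ⇔ same W_5-dot-orbit):

[[1, 6], [2, 3], [4, 5]]


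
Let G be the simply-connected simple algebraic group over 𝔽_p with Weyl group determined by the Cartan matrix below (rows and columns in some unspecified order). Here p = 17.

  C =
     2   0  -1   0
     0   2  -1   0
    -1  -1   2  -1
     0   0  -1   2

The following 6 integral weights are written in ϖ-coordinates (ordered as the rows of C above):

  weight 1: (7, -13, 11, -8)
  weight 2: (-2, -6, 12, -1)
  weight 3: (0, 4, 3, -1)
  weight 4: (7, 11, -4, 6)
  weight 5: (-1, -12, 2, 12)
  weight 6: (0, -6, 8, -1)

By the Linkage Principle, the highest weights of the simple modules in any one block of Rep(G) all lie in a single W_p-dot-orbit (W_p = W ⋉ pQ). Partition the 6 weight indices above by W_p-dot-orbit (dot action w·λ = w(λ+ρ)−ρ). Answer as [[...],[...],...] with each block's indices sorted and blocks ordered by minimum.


Cartan matrix: type D_4 (|W|=192); un-permuting the 4 rows.

λ_j+ρ reflected into Ā_17 (⟨·,θ^∨⟩≤17); 4-tuples as given:

  λ_1+ρ ↦ (1, 5, 4, 0) · λ_2+ρ ↦ (1, 5, 4, 0) · λ_3+ρ ↦ (1, 5, 4, 0) · λ_4+ρ ↦ (1, 5, 4, 0) · λ_5+ρ ↦ (8, 3, 0, 5) · λ_6+ρ ↦ (1, 5, 4, 0)

The 6 indices split into 2 linkage classes (same alcove rep ⇔ same W_17-dot-orbit):

[[1, 2, 3, 4, 6], [5]]


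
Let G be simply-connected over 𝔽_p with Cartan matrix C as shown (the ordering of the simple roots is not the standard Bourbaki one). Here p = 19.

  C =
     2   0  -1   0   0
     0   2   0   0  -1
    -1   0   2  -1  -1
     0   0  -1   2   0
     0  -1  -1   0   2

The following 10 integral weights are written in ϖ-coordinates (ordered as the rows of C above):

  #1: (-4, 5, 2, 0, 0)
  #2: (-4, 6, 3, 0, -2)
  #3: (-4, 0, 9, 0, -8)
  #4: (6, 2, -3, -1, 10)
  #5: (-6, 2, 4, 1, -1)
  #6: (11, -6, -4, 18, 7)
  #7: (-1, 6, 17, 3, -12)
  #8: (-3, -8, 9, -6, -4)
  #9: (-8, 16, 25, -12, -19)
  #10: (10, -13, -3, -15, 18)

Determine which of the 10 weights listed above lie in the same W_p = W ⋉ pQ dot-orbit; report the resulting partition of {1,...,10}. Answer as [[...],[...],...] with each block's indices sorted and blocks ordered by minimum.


Dynkin diagram of C (from the 8 off-diagonal −1 entries): D_5.

Ā_19 reps of the 10 weights (D_5, coords as presented):

  λ_1 → (3, 6, 0, 1, 1) · λ_2 → (3, 6, 0, 1, 1) · λ_3 → (3, 6, 0, 1, 1) · λ_4 → (5, 3, 0, 2, 0) · λ_5 → (5, 3, 0, 2, 0) · λ_6 → (5, 3, 0, 2, 0) · λ_7 → (3, 6, 0, 1, 1) · λ_8 → (5, 3, 0, 2, 0) · λ_9 → (3, 6, 0, 1, 1) · λ_10 → (5, 3, 0, 2, 0)

These 10 weights hit 2 W_19-dot-orbits; sizes (5, 5):

[[1, 2, 3, 7, 9], [4, 5, 6, 8, 10]]


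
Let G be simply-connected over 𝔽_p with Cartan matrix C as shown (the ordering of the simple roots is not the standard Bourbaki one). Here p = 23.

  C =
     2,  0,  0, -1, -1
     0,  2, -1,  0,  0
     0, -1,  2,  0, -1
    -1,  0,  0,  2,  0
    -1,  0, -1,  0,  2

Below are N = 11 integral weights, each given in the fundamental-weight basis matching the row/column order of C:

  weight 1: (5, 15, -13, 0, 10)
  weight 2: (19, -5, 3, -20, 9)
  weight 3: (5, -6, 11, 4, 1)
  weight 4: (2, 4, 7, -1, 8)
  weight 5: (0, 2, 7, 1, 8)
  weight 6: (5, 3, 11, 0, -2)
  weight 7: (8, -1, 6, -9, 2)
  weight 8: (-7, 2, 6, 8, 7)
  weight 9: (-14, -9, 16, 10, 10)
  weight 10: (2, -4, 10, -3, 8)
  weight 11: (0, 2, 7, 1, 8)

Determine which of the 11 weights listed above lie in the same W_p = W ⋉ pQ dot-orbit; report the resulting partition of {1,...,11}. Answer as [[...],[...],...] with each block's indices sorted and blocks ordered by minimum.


Type A_5, rank 5, |W|=720; reorder rows/cols to standard.

W_23-reps of the 11 weights in Ā_23 (same 5-coord order as C):

  λ_1+ρ ↦ (5, 4, 11, 1, 1) · λ_2+ρ ↦ (1, 0, 7, 8, 3) · λ_3+ρ ↦ (6, 3, 7, 3, 2) · λ_4+ρ ↦ (1, 3, 8, 2, 9) · λ_5+ρ ↦ (1, 3, 8, 2, 9) · λ_6+ρ ↦ (5, 4, 11, 1, 1) · λ_7+ρ ↦ (1, 0, 7, 8, 3) · λ_8+ρ ↦ (6, 3, 7, 3, 2) · λ_9+ρ ↦ (6, 3, 7, 3, 2) · λ_10+ρ ↦ (1, 3, 8, 2, 9) · λ_11+ρ ↦ (1, 3, 8, 2, 9)

4 distinct reps among the 11 weights ⇒ 4 W_23-linkage classes:

[[1, 6], [2, 7], [3, 8, 9], [4, 5, 10, 11]]


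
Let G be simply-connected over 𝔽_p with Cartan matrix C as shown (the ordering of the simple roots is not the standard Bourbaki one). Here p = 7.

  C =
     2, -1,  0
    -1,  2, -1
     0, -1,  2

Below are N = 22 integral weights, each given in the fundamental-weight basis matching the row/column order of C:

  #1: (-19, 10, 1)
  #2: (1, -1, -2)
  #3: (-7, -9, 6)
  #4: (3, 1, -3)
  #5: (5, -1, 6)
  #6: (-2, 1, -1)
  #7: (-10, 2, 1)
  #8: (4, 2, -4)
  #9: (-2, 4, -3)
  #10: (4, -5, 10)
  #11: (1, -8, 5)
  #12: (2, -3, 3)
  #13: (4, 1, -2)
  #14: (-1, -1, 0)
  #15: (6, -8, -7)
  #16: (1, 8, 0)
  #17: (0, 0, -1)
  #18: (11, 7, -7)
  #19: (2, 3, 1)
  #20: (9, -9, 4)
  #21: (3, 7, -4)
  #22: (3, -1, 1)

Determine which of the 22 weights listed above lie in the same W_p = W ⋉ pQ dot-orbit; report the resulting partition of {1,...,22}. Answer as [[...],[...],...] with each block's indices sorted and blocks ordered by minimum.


Root system A_3: the 3×3 matrix C matches after relabeling.

Ā_7 reps of the 22 weights (A_3, coords as presented):

  [1] (4, 0, 2) · [2] (1, 1, 0) · [3] (0, 0, 1) · [4] (4, 0, 2) · [5] (0, 0, 1) · [6] (1, 1, 0) · [7] (1, 2, 2) · [8] (4, 0, 2) · [9] (1, 2, 2) · [10] (4, 0, 2) · [11] (5, 1, 1) · [12] (1, 2, 2) · [13] (5, 1, 1) · [14] (0, 0, 1) · [15] (0, 0, 1) · [16] (1, 2, 2) · [17] (1, 1, 0) · [18] (5, 1, 1) · [19] (1, 4, 0) · [20] (1, 4, 0) · [21] (1, 2, 2) · [22] (4, 0, 2)

Linkage partition of the 22 weights (6 classes, p=7):

[[1, 4, 8, 10, 22], [2, 6, 17], [3, 5, 14, 15], [7, 9, 12, 16, 21], [11, 13, 18], [19, 20]]


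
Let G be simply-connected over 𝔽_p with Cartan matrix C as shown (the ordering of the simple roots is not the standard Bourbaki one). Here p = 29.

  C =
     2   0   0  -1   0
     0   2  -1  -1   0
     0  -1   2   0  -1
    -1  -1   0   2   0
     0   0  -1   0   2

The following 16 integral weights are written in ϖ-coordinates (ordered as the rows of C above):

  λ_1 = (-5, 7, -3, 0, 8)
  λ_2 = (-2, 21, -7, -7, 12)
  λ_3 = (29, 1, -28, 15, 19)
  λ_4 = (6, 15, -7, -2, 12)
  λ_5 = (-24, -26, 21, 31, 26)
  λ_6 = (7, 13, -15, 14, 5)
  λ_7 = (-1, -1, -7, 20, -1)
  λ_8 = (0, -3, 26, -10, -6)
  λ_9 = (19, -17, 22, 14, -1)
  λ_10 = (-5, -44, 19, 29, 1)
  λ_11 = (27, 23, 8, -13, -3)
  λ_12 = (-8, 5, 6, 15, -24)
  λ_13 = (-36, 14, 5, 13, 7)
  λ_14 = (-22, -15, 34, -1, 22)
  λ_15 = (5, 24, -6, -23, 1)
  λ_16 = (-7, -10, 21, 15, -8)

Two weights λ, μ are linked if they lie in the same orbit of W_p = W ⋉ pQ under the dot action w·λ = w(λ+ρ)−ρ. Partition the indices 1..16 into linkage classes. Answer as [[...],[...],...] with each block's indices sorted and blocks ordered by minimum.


Root system A_5: the 5×5 matrix C matches after relabeling.

Alcove-folded reps (p=29, 16 weights, presented ϖ-order):

  λ_1 → (1, 3, 2, 3, 7) · λ_2 → (6, 9, 6, 1, 7) · λ_3 → (2, 1, 11, 8, 5) · λ_4 → (6, 9, 6, 1, 7) · λ_5 → (16, 2, 0, 4, 3) · λ_6 → (0, 0, 6, 15, 0) · λ_7 → (0, 0, 6, 15, 0) · λ_8 → (2, 1, 11, 8, 5) · λ_9 → (6, 9, 6, 1, 7) · λ_10 → (1, 3, 2, 3, 7) · λ_11 → (2, 1, 11, 8, 5) · λ_12 → (6, 9, 6, 1, 7) · λ_13 → (0, 0, 6, 15, 0) · λ_14 → (0, 0, 6, 15, 0) · λ_15 → (16, 2, 0, 4, 3) · λ_16 → (6, 9, 6, 1, 7)

These 16 weights hit 5 W_29-dot-orbits; sizes (2, 5, 3, 2, 4):

[[1, 10], [2, 4, 9, 12, 16], [3, 8, 11], [5, 15], [6, 7, 13, 14]]


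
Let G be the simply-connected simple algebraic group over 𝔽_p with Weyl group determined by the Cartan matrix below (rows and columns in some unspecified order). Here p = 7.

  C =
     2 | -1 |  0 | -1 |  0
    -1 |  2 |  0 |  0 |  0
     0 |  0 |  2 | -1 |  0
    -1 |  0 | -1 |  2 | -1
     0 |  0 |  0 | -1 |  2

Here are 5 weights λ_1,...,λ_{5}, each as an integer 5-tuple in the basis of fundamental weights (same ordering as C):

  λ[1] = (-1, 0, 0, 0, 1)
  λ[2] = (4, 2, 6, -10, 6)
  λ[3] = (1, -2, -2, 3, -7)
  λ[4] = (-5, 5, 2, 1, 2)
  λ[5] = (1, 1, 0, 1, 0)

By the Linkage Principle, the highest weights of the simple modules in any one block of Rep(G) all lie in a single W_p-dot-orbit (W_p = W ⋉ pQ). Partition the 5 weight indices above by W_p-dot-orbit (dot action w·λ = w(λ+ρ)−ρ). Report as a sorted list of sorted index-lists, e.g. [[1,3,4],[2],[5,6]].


Type D_5, rank 5, |W|=1920; reorder rows/cols to standard.

Folding the 5 weights λ_j+ρ into Ā_7 (reps in the given 5-coord order):

  1: (0, 1, 1, 1, 2) · 2: (1, 1, 0, 1, 0) · 3: (0, 1, 1, 1, 2) · 4: (1, 1, 0, 1, 0) · 5: (1, 1, 0, 1, 0)

The 5 indices split into 2 linkage classes (same alcove rep ⇔ same W_7-dot-orbit):

[[1, 3], [2, 4, 5]]


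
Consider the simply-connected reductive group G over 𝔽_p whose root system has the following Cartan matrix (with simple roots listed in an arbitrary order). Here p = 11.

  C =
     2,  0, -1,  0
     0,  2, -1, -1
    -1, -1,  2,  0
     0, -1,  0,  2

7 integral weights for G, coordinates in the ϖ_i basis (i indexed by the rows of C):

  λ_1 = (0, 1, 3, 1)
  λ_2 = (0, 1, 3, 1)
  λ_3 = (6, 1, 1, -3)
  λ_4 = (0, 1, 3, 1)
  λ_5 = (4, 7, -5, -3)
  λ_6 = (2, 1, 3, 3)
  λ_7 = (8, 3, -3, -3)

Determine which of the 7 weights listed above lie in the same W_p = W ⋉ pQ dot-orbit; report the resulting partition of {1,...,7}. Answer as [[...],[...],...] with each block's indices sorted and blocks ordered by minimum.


A_4 Cartan matrix, 4 simple roots permuted; ρ=(1,1,1,1).

Alcove-folded reps (p=11, 7 weights, presented ϖ-order):

  λ_1 → (1, 2, 4, 2)
  λ_2 → (1, 2, 4, 2)
  λ_3 → (7, 0, 2, 2)
  λ_4 → (1, 2, 4, 2)
  λ_5 → (1, 2, 4, 2)
  λ_6 → (1, 2, 4, 2)
  λ_7 → (7, 0, 2, 2)

The 7 indices split into 2 linkage classes (same alcove rep ⇔ same W_11-dot-orbit):

[[1, 2, 4, 5, 6], [3, 7]]


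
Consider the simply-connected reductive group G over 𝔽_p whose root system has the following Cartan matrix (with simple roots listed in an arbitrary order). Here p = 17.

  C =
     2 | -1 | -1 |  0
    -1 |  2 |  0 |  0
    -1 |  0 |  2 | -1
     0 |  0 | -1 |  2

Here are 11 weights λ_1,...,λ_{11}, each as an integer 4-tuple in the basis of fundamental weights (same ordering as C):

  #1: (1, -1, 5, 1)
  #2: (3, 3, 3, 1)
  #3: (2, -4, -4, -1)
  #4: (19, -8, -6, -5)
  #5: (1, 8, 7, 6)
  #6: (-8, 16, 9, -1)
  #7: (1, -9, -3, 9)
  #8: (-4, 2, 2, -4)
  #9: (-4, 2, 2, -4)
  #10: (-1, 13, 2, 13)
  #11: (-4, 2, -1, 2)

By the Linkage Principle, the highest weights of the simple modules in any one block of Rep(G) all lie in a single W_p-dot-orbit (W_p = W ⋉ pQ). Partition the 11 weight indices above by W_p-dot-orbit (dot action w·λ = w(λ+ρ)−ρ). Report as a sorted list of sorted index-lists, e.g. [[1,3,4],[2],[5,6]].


A_4 Cartan matrix, 4 simple roots permuted; ρ=(1,1,1,1).

Folding the 11 weights λ_j+ρ into Ā_17 (reps in the given 4-coord order):

  1: (2, 0, 6, 2)
  2: (4, 4, 4, 2)
  3: (0, 0, 3, 0)
  4: (4, 4, 4, 2)
  5: (2, 0, 6, 2)
  6: (7, 7, 0, 3)
  7: (2, 0, 6, 2)
  8: (0, 0, 3, 0)
  9: (0, 0, 3, 0)
  10: (0, 0, 3, 0)
  11: (0, 0, 3, 0)

Grouping the 11 weights by Ā_17-representative: 4 linkage classes.

[[1, 5, 7], [2, 4], [3, 8, 9, 10, 11], [6]]


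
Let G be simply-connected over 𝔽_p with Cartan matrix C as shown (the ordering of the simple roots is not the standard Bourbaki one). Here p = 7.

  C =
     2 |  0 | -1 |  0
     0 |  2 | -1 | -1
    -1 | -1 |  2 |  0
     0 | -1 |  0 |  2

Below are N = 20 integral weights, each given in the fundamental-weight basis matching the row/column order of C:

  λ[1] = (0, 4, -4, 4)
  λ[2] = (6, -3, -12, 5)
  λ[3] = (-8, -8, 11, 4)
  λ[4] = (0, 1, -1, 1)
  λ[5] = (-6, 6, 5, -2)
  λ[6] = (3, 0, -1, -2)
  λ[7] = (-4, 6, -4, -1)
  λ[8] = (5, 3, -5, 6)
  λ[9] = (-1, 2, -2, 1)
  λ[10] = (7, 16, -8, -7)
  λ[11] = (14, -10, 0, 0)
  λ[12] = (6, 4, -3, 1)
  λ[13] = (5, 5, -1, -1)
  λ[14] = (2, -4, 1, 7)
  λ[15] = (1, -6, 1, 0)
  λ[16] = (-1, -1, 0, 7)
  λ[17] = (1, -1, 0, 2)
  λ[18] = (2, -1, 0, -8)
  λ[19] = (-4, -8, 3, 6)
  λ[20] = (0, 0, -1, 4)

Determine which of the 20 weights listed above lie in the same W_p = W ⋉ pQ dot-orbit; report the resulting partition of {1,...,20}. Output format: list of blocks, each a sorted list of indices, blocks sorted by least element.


Type A_4, rank 4, |W|=120; reorder rows/cols to standard.

W_7-reps of the 20 weights in Ā_7 (same 4-coord order as C):

    λ_1 → (1, 2, 0, 2)
    λ_2 → (4, 0, 0, 1)
    λ_3 → (0, 0, 2, 3)
    λ_4 → (1, 2, 0, 2)
    λ_5 → (1, 1, 0, 5)
    λ_6 → (4, 0, 0, 1)
    λ_7 → (3, 1, 3, 0)
    λ_8 → (4, 0, 0, 1)
    λ_9 → (1, 2, 0, 2)
    λ_10 → (2, 0, 1, 3)
    λ_11 → (1, 1, 0, 5)
    λ_12 → (0, 0, 2, 3)
    λ_13 → (1, 1, 0, 5)
    λ_14 → (1, 2, 0, 2)
    λ_15 → (1, 2, 0, 2)
    λ_16 → (1, 1, 0, 5)
    λ_17 → (2, 0, 1, 3)
    λ_18 → (3, 1, 3, 0)
    λ_19 → (3, 1, 3, 0)
    λ_20 → (1, 1, 0, 5)

Partition of {1..20} into 6 W_7-dot-orbits:

[[1, 4, 9, 14, 15], [2, 6, 8], [3, 12], [5, 11, 13, 16, 20], [7, 18, 19], [10, 17]]
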